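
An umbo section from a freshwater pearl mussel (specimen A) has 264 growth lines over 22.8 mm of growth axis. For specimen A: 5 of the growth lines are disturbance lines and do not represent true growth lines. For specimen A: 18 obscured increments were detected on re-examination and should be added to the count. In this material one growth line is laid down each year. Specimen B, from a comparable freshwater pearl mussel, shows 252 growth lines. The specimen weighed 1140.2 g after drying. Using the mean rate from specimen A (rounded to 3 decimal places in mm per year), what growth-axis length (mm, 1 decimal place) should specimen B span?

20.7 mm

Specimen A: after corrections the count is 264 − 5 + 18 = 277 growth lines.
A: Extension rate ≈ 22.8 / 277 = 0.082 mm per year.
B's length ≈ 0.082 × 252 = 20.7 mm.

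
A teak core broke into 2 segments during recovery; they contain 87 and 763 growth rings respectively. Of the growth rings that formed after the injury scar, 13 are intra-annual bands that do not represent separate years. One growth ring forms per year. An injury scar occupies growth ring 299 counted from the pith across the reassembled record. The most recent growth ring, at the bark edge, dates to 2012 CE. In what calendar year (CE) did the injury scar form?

1474 CE

Total growth rings = 87 + 763 = 850.
The injury scar sits at growth ring 299 from the pith, so 850 − 299 = 551 growth rings formed after it.
551 − 13 false = 538 true growth rings after the injury scar.
The growth ring at the bark edge is 2012 CE, so the injury scar dates to 2012 − 538 = 1474 CE.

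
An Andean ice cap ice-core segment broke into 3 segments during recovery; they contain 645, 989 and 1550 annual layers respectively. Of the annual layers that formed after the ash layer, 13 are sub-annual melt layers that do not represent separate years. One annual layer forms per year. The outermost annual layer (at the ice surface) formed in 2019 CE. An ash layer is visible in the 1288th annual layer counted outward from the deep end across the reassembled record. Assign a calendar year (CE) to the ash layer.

Total annual layers = 645 + 989 + 1550 = 3184.
Between annual layer 1288 and the ice surface there are 3184 − 1288 = 1896 annual layers.
1896 − 13 false = 1883 true annual layers after the ash layer.
2019 − 1883 = 136 CE.

136 CE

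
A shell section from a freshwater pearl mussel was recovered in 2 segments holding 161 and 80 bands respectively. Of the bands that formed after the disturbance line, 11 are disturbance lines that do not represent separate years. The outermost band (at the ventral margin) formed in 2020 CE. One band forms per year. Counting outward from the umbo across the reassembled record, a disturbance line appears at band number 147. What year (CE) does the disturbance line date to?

Total bands = 161 + 80 = 241.
Between band 147 and the ventral margin there are 241 − 147 = 94 bands.
94 − 11 false = 83 true bands after the disturbance line.
2020 − 83 = 1937 CE.

1937 CE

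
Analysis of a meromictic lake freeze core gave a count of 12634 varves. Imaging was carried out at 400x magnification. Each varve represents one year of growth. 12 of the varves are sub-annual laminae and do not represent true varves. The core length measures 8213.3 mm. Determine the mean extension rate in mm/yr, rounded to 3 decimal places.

0.651 mm/yr

Adjusted count: 12634 − 12 = 12622 varves.
8213.3 mm over 12622 years gives 8213.3 / 12622 ≈ 0.651 mm/yr.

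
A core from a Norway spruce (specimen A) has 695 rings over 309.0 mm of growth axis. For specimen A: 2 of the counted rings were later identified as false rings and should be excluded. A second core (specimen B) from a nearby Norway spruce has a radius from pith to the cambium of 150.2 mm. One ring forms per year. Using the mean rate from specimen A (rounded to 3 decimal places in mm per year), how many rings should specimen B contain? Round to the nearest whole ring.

337 rings

Specimen A: after corrections the count is 695 − 2 = 693 rings.
A: Mean rate = 309.0 mm / 693 years ≈ 0.446 mm/yr.
B spans 150.2 / 0.446 = 336.77 years ≈ 337 rings.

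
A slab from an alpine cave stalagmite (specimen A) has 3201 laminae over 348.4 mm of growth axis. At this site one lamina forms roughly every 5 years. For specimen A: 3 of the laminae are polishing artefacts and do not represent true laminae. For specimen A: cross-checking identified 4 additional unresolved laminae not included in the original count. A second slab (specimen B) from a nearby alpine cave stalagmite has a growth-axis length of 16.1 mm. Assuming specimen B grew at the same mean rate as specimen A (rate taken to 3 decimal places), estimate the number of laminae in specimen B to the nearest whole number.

Specimen A: correcting the raw count gives 3201 − 3 + 4 = 3202 true laminae.
Specimen A: at 5 years per lamina, 3202 × 5 = 16010 years.
A: Mean rate = 348.4 mm / 16010 years ≈ 0.022 mm/year.
For B, 16.1 / 0.022 = 731.82 years; at 5 years per lamina that is 731.82 / 5 ≈ 146 laminae.

146 laminae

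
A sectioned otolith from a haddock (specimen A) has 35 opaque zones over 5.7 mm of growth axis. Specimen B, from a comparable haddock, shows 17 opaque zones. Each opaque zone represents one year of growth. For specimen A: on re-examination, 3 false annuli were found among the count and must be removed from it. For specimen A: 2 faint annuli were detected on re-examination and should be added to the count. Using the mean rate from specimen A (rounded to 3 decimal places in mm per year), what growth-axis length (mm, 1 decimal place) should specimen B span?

Specimen A: after corrections the count is 35 − 3 + 2 = 34 opaque zones.
A: Extension rate ≈ 5.7 / 34 = 0.168 mm/year.
Length of B = 0.168 × 17 = 2.9 mm.

2.9 mm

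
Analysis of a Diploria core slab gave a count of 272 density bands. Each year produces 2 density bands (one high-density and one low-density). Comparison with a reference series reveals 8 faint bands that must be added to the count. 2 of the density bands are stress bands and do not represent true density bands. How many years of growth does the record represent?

Adjusted count: 272 − 2 + 8 = 278 density bands.
Dividing by 2 density bands per year: 278 / 2 = 139 years.

139 yr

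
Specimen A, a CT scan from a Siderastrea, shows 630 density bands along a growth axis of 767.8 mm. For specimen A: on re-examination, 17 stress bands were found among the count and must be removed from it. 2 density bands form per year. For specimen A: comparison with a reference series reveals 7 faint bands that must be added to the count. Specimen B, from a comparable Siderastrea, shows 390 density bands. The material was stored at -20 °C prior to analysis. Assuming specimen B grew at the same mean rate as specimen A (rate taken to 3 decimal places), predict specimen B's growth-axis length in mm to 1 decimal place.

483.0 mm

Specimen A: correcting the raw count gives 630 − 17 + 7 = 620 true density bands.
Specimen A: 620 density bands at 2 per year is 620 / 2 = 310 years.
A: 767.8 mm over 310 years gives 767.8 / 310 ≈ 2.477 mm/year.
Specimen B: 390 density bands at 2 per year is 390 / 2 = 195 years. B's length ≈ 2.477 × 195 = 483.0 mm.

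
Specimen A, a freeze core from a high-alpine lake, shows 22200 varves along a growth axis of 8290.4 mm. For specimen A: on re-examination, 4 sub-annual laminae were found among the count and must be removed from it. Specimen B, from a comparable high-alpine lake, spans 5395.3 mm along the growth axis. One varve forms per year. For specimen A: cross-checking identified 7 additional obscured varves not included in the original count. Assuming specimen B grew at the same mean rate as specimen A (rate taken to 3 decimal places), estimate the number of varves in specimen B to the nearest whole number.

Specimen A: correcting the raw count gives 22200 − 4 + 7 = 22203 true varves.
A: Mean rate = 8290.4 mm / 22203 years ≈ 0.373 mm/year.
B spans 5395.3 / 0.373 = 14464.61 years ≈ 14465 varves.

14465 varves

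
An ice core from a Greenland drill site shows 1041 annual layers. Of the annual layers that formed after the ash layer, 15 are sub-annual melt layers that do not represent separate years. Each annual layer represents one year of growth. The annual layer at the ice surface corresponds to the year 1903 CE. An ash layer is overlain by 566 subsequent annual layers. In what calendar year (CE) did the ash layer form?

566 annual layers post-date the ash layer.
Removing the 15 false annual layers leaves 566 − 15 = 551 true annual layers beyond the ash layer.
1903 − 551 = 1352 CE.

1352 CE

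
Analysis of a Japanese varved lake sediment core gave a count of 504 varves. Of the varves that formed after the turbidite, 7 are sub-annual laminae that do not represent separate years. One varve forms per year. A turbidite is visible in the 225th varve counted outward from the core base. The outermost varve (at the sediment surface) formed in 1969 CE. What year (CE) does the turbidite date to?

1697 CE

504 − 225 = 279 varves lie beyond the turbidite toward the sediment surface.
Excluding 7 false varves: 279 − 7 = 272.
The varve at the sediment surface is 1969 CE, so the turbidite dates to 1969 − 272 = 1697 CE.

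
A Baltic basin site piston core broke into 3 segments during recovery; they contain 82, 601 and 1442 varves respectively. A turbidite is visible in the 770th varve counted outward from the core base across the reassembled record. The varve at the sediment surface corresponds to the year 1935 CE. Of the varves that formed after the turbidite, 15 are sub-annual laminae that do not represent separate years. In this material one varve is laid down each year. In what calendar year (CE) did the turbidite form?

Total varves = 82 + 601 + 1442 = 2125.
2125 − 770 = 1355 varves lie beyond the turbidite toward the sediment surface.
Excluding 15 false varves: 1355 − 15 = 1340.
1935 − 1340 = 595 CE.

595 CE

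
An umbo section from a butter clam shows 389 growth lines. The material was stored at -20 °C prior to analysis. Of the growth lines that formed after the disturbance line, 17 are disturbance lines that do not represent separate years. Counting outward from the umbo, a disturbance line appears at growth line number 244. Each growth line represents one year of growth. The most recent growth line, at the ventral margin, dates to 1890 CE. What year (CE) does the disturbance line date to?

1762 CE

389 − 244 = 145 growth lines lie beyond the disturbance line toward the ventral margin.
Removing the 17 false growth lines leaves 145 − 17 = 128 true growth lines beyond the disturbance line.
1890 − 128 = 1762 CE.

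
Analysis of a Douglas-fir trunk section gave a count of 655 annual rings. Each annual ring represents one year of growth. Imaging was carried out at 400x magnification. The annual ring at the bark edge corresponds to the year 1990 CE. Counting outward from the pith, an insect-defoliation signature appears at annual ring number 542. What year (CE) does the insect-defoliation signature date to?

The insect-defoliation signature sits at annual ring 542 from the pith, so 655 − 542 = 113 annual rings formed after it.
The annual ring at the bark edge is 1990 CE, so the insect-defoliation signature dates to 1990 − 113 = 1877 CE.

1877 CE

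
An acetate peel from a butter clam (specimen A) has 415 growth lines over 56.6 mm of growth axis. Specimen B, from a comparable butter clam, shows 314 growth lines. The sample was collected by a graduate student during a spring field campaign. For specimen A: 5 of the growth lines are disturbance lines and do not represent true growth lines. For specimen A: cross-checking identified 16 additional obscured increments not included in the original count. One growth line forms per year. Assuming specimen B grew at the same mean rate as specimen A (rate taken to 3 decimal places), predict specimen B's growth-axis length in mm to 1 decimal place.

41.8 mm

Specimen A: after corrections the count is 415 − 5 + 16 = 426 growth lines.
A: 56.6 mm over 426 years gives 56.6 / 426 ≈ 0.133 mm/yr.
B's length ≈ 0.133 × 314 = 41.8 mm.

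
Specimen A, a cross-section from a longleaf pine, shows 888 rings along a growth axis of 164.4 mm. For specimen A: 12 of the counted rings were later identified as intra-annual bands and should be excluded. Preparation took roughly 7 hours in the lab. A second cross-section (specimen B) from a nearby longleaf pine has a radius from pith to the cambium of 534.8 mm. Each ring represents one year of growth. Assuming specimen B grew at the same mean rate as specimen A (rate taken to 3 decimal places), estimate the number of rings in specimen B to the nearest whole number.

Specimen A: correcting the raw count gives 888 − 12 = 876 true rings.
A: Extension rate ≈ 164.4 / 876 = 0.188 mm per year.
B spans 534.8 / 0.188 = 2844.68 years ≈ 2845 rings.

2845 rings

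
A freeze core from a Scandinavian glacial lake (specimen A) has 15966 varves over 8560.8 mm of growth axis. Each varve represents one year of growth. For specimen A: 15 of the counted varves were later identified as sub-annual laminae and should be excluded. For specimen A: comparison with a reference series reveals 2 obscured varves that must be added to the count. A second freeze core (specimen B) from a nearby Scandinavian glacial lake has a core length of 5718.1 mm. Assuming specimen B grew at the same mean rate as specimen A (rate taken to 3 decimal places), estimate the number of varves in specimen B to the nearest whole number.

10648 varves

Specimen A: after corrections the count is 15966 − 15 + 2 = 15953 varves.
A: Mean rate = 8560.8 mm / 15953 years ≈ 0.537 mm/yr.
For B, 5718.1 / 0.537 = 10648.23 years ≈ 10648 varves.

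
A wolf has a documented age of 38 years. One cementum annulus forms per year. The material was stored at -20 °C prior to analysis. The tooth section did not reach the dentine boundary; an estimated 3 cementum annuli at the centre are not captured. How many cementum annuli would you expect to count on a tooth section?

35 cementum annuli

One cementum annulus per year gives 38 cementum annuli over 38 years.
38 − 3 missed = 35 cementum annuli expected in the prepared section.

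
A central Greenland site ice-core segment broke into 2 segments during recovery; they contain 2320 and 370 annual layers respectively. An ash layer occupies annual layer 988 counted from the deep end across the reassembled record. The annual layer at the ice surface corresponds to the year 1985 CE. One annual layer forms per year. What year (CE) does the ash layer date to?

283 CE

Total annual layers = 2320 + 370 = 2690.
2690 − 988 = 1702 annual layers lie beyond the ash layer toward the ice surface.
Counting back 1702 years from 1985 CE places the ash layer in 1985 − 1702 = 283 CE.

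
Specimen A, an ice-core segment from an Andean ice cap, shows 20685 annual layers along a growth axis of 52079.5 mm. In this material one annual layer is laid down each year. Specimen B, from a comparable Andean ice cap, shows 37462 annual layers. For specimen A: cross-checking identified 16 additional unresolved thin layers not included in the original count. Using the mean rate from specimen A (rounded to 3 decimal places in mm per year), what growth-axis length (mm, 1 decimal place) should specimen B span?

Specimen A: after corrections the count is 20685 + 16 = 20701 annual layers.
A: 52079.5 mm over 20701 years gives 52079.5 / 20701 ≈ 2.516 mm/yr.
For B, 2.516 mm/year × 37462 years = 94254.4 mm.

94254.4 mm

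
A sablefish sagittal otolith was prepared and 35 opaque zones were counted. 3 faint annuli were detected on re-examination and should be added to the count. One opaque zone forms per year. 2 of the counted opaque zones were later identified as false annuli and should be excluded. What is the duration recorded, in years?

Correcting the raw count gives 35 − 2 + 3 = 36 true opaque zones.
One opaque zone per year makes the duration 36 years.

36 years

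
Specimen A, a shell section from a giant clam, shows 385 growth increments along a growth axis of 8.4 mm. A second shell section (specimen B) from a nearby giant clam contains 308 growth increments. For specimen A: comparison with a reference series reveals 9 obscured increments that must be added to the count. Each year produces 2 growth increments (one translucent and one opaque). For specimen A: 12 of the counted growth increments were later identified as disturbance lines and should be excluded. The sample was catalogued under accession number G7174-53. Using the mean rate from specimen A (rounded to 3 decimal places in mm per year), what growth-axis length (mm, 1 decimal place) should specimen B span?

6.8 mm

Specimen A: correcting the raw count gives 385 − 12 + 9 = 382 true growth increments.
Specimen A: dividing by 2 growth increments per year: 382 / 2 = 191 years.
A: Mean rate = 8.4 mm / 191 years ≈ 0.044 mm/yr.
Specimen B: with 2 growth increments per year, 308 / 2 = 154 years. Length of B = 0.044 × 154 = 6.8 mm.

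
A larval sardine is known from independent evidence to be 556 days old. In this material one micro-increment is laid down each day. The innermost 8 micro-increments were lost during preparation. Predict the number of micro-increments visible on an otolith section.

At one micro-increment per day, 556 days correspond to 556 micro-increments.
Less the 8 uncaptured micro-increments: 556 − 8 = 548.

548 micro-increments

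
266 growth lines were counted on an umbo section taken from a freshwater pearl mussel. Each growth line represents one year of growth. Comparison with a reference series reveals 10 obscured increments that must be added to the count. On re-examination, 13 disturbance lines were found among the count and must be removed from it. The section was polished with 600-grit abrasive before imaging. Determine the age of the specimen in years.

263 years

True growth line count = 266 − 13 + 10 = 263.
One growth line per year makes the duration 263 years.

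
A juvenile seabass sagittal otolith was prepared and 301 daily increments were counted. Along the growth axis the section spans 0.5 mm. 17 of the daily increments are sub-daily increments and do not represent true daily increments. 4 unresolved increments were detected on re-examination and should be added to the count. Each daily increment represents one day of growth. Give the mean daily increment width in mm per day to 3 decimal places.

True daily increment count = 301 − 17 + 4 = 288.
Mean rate = 0.5 mm / 288 days ≈ 0.002 mm per day.

0.002 mm per day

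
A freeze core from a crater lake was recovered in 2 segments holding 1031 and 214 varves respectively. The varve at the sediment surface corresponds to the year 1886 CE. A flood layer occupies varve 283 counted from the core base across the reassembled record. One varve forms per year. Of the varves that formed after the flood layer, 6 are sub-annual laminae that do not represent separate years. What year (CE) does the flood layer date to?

Total varves = 1031 + 214 = 1245.
The flood layer sits at varve 283 from the core base, so 1245 − 283 = 962 varves formed after it.
Removing the 6 false varves leaves 962 − 6 = 956 true varves beyond the flood layer.
The varve at the sediment surface is 1886 CE, so the flood layer dates to 1886 − 956 = 930 CE.

930 CE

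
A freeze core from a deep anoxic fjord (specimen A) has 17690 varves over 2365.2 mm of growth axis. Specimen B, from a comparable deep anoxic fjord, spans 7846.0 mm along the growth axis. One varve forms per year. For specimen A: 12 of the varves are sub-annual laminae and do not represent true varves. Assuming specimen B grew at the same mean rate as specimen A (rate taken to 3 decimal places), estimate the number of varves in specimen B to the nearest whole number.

58552 varves

Specimen A: correcting the raw count gives 17690 − 12 = 17678 true varves.
A: Mean rate = 2365.2 mm / 17678 years ≈ 0.134 mm per year.
For B, 7846.0 / 0.134 = 58552.24 years ≈ 58552 varves.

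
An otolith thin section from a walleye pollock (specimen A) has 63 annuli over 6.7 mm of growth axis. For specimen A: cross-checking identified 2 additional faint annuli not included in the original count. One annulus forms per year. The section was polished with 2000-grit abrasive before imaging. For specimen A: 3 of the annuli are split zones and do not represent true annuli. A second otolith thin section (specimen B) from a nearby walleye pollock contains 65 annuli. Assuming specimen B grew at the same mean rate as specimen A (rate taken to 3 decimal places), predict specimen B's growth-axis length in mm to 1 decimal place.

Specimen A: adjusted count: 63 − 3 + 2 = 62 annuli.
A: 6.7 mm over 62 years gives 6.7 / 62 ≈ 0.108 mm/yr.
For B, 0.108 mm/year × 65 years = 7.0 mm.

7.0 mm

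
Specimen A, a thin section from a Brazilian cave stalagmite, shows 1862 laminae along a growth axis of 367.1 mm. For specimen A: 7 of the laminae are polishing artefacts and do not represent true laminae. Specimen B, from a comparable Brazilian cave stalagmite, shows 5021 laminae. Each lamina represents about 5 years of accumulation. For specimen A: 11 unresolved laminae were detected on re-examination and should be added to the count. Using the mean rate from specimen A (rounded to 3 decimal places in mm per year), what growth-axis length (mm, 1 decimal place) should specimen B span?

Specimen A: after corrections the count is 1862 − 7 + 11 = 1866 laminae.
Specimen A: multiplying by 5 years per lamina: 1866 × 5 = 9330 years.
A: Extension rate ≈ 367.1 / 9330 = 0.039 mm/yr.
Specimen B: 5021 laminae at 5 years each span 5021 × 5 = 25105 years. For B, 0.039 mm/year × 25105 years = 979.1 mm.

979.1 mm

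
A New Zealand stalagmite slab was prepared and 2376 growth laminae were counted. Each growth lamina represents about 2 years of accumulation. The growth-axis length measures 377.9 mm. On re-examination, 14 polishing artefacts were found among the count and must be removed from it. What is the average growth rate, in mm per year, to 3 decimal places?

Adjusted count: 2376 − 14 = 2362 growth laminae.
2362 growth laminae at 2 years each span 2362 × 2 = 4724 years.
377.9 mm over 4724 years gives 377.9 / 4724 ≈ 0.080 mm per year.

0.080 mm per year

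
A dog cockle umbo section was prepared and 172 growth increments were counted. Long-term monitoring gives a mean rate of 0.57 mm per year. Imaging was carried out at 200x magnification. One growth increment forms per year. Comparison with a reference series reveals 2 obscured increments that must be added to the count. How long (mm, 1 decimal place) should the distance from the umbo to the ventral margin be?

Correcting the raw count gives 172 + 2 = 174 true growth increments.
174 years at 0.57 mm/year gives 0.57 × 174 = 99.2 mm.

99.2 mm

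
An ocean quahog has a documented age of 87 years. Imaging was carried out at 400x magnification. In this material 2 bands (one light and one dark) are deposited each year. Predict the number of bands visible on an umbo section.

With 2 bands per year, 87 years would produce 87 × 2 = 174 bands.
So 174 bands should be present.

174 bands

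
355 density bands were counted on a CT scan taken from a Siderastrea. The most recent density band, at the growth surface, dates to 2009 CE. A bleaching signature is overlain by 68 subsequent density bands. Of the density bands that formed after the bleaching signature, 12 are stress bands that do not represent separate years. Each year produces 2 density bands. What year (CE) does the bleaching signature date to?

1981 CE

There are 68 density bands younger than the bleaching signature.
Removing the 12 false density bands leaves 68 − 12 = 56 true density bands beyond the bleaching signature.
Dividing by 2 density bands per year: 56 / 2 = 28 years.
2009 − 28 = 1981 CE.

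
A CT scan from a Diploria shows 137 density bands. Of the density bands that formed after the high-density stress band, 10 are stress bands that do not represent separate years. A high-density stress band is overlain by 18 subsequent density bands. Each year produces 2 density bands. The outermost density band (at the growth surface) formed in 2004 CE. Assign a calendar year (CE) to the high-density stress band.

18 density bands formed after the high-density stress band.
18 − 10 false = 8 true density bands after the high-density stress band.
Dividing by 2 density bands per year: 8 / 2 = 4 years.
The density band at the growth surface is 2004 CE, so the high-density stress band dates to 2004 − 4 = 2000 CE.

2000 CE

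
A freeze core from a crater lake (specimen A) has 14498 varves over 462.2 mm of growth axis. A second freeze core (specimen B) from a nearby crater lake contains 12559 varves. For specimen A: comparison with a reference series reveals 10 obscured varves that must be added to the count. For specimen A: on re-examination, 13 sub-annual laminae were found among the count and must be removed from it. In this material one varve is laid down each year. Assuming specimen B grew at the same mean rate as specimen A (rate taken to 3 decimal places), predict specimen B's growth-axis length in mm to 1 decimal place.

Specimen A: true varve count = 14498 − 13 + 10 = 14495.
A: Mean rate = 462.2 mm / 14495 years ≈ 0.032 mm per year.
B's length ≈ 0.032 × 12559 = 401.9 mm.

401.9 mm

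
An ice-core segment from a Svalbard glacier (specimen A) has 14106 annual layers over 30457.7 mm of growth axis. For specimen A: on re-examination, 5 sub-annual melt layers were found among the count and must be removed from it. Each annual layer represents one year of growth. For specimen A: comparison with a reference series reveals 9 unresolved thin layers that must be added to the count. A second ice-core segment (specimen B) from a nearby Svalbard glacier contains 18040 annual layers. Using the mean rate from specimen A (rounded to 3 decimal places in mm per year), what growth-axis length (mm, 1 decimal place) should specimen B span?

Specimen A: after corrections the count is 14106 − 5 + 9 = 14110 annual layers.
A: 30457.7 mm over 14110 years gives 30457.7 / 14110 ≈ 2.159 mm per year.
For B, 2.159 mm/year × 18040 years = 38948.4 mm.

38948.4 mm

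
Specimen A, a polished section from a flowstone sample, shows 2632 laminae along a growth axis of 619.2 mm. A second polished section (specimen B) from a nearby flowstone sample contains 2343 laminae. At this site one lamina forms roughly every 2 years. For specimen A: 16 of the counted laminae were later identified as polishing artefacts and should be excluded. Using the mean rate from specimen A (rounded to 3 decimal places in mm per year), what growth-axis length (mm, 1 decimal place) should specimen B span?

Specimen A: adjusted count: 2632 − 16 = 2616 laminae.
Specimen A: 2616 laminae at 2 years each span 2616 × 2 = 5232 years.
A: 619.2 mm over 5232 years gives 619.2 / 5232 ≈ 0.118 mm/year.
Specimen B: at 2 years per lamina, 2343 × 2 = 4686 years. For B, 0.118 mm/year × 4686 years = 552.9 mm.

552.9 mm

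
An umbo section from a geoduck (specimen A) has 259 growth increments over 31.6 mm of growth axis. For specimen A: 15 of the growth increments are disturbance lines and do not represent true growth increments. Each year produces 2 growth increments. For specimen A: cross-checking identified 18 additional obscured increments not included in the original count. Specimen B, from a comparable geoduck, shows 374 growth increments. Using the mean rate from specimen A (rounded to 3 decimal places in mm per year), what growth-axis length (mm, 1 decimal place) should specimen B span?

45.1 mm

Specimen A: adjusted count: 259 − 15 + 18 = 262 growth increments.
Specimen A: 262 growth increments at 2 per year is 262 / 2 = 131 years.
A: Mean rate = 31.6 mm / 131 years ≈ 0.241 mm per year.
Specimen B: dividing by 2 growth increments per year: 374 / 2 = 187 years. B's length ≈ 0.241 × 187 = 45.1 mm.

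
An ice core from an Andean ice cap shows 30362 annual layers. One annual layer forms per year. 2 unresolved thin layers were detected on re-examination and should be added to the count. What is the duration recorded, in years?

30364 years

Adjusted count: 30362 + 2 = 30364 annual layers.
At one annual layer per year, that is 30364 years.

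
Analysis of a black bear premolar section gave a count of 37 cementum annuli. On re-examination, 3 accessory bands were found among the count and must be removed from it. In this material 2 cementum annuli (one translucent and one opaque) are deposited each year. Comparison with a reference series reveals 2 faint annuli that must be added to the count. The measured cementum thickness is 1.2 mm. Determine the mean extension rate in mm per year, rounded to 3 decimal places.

0.067 mm per year

After corrections the count is 37 − 3 + 2 = 36 cementum annuli.
36 cementum annuli at 2 per year is 36 / 2 = 18 years.
1.2 mm over 18 years gives 1.2 / 18 ≈ 0.067 mm per year.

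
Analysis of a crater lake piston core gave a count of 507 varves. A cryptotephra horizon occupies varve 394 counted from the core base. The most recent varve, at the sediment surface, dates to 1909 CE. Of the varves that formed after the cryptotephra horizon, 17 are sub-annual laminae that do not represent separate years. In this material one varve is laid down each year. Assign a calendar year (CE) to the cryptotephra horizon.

1813 CE

The cryptotephra horizon sits at varve 394 from the core base, so 507 − 394 = 113 varves formed after it.
Excluding 17 false varves: 113 − 17 = 96.
1909 − 96 = 1813 CE.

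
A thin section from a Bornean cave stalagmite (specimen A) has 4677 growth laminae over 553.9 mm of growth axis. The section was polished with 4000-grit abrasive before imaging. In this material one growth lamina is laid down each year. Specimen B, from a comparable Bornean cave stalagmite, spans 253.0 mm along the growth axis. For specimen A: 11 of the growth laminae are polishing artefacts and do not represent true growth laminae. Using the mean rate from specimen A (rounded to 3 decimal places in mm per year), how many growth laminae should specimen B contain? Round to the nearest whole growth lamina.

Specimen A: correcting the raw count gives 4677 − 11 = 4666 true growth laminae.
A: 553.9 mm over 4666 years gives 553.9 / 4666 ≈ 0.119 mm/yr.
For B, 253.0 / 0.119 = 2126.05 years ≈ 2126 growth laminae.

2126 growth laminae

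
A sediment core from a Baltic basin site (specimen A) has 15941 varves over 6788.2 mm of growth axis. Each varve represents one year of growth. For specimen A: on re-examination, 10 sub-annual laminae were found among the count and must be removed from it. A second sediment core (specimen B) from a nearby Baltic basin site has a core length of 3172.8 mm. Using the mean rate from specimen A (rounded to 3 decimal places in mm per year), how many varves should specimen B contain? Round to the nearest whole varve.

Specimen A: correcting the raw count gives 15941 − 10 = 15931 true varves.
A: 6788.2 mm over 15931 years gives 6788.2 / 15931 ≈ 0.426 mm/yr.
Specimen B: 3172.8 mm / 0.426 mm per year = 7447.89 years ≈ 7448 varves.

7448 varves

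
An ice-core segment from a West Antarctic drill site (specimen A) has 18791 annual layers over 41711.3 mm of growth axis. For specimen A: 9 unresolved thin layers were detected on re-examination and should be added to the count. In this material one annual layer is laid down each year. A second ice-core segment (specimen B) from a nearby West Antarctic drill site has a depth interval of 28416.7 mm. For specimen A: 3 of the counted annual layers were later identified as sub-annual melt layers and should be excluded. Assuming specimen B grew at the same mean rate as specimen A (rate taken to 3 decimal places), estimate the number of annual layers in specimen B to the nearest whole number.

12806 annual layers

Specimen A: adjusted count: 18791 − 3 + 9 = 18797 annual layers.
A: Extension rate ≈ 41711.3 / 18797 = 2.219 mm/yr.
For B, 28416.7 / 2.219 = 12806.08 years ≈ 12806 annual layers.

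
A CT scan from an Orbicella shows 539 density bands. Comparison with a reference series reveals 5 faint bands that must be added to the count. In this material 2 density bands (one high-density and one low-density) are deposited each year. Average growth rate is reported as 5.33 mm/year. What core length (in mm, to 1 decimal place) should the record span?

1449.8 mm

True density band count = 539 + 5 = 544.
With 2 density bands per year, 544 / 2 = 272 years.
Predicted length = 5.33 mm/year × 272 years = 1449.8 mm.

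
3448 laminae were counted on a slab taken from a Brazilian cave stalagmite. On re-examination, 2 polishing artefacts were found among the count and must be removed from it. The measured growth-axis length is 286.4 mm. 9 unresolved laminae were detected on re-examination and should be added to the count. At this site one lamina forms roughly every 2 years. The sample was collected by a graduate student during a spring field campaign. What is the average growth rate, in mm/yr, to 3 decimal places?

0.041 mm/yr

Adjusted count: 3448 − 2 + 9 = 3455 laminae.
At 2 years per lamina, 3455 × 2 = 6910 years.
Extension rate ≈ 286.4 / 6910 = 0.041 mm/yr.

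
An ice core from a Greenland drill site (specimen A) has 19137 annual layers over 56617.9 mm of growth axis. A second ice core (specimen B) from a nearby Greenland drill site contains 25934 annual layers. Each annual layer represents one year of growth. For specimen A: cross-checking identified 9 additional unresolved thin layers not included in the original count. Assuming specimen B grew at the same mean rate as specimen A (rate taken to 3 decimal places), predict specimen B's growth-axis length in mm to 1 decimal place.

Specimen A: after corrections the count is 19137 + 9 = 19146 annual layers.
A: 56617.9 mm over 19146 years gives 56617.9 / 19146 ≈ 2.957 mm/year.
Length of B = 2.957 × 25934 = 76686.8 mm.

76686.8 mm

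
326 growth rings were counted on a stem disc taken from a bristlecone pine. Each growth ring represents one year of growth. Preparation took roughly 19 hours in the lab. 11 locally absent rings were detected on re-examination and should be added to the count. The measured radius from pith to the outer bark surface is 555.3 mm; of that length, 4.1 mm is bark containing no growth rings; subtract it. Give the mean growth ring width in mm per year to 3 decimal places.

True growth ring count = 326 + 11 = 337.
The growth record spans 555.3 − 4.1 = 551.2 mm.
Mean rate = 551.2 mm / 337 years ≈ 1.636 mm per year.

1.636 mm per year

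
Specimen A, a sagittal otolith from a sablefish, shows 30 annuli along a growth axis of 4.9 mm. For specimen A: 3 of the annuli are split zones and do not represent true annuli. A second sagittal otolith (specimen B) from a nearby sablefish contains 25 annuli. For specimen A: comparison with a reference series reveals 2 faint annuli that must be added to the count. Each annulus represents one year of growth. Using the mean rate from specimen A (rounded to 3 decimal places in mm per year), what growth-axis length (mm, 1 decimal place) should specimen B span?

Specimen A: adjusted count: 30 − 3 + 2 = 29 annuli.
A: Extension rate ≈ 4.9 / 29 = 0.169 mm/year.
For B, 0.169 mm/year × 25 years = 4.2 mm.

4.2 mm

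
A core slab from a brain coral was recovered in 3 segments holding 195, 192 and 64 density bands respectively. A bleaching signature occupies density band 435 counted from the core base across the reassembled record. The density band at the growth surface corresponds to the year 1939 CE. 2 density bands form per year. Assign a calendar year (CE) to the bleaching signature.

1931 CE

Total density bands = 195 + 192 + 64 = 451.
The bleaching signature sits at density band 435 from the core base, so 451 − 435 = 16 density bands formed after it.
16 density bands at 2 per year is 16 / 2 = 8 years.
1939 − 8 = 1931 CE.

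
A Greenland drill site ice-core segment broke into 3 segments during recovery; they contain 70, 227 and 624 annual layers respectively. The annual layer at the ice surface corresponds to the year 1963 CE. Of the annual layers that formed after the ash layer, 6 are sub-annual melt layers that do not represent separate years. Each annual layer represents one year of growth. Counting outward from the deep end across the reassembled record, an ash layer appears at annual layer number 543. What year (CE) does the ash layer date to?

Total annual layers = 70 + 227 + 624 = 921.
The ash layer sits at annual layer 543 from the deep end, so 921 − 543 = 378 annual layers formed after it.
Removing the 6 false annual layers leaves 378 − 6 = 372 true annual layers beyond the ash layer.
1963 − 372 = 1591 CE.

1591 CE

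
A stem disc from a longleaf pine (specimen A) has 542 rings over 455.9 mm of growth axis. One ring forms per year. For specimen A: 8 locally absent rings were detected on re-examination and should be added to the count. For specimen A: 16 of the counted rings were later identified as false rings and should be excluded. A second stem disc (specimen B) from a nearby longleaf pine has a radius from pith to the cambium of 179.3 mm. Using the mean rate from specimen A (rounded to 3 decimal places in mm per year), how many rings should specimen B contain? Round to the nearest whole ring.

210 rings

Specimen A: adjusted count: 542 − 16 + 8 = 534 rings.
A: 455.9 mm over 534 years gives 455.9 / 534 ≈ 0.854 mm per year.
For B, 179.3 / 0.854 = 209.95 years ≈ 210 rings.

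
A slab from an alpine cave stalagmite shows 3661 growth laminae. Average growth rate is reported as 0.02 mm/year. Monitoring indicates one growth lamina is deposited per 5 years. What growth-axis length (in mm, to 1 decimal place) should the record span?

366.1 mm

At 5 years per growth lamina, 3661 × 5 = 18305 years.
Predicted length = 0.02 mm/year × 18305 years = 366.1 mm.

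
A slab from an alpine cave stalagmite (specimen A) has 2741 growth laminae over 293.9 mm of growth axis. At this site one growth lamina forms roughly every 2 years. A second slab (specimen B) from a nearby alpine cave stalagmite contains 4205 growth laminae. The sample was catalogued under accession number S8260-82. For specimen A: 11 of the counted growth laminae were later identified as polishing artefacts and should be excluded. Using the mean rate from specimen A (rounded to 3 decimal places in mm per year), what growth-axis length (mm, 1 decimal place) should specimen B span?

Specimen A: adjusted count: 2741 − 11 = 2730 growth laminae.
Specimen A: 2730 growth laminae at 2 years each span 2730 × 2 = 5460 years.
A: 293.9 mm over 5460 years gives 293.9 / 5460 ≈ 0.054 mm/yr.
Specimen B: multiplying by 2 years per growth lamina: 4205 × 2 = 8410 years. Length of B = 0.054 × 8410 = 454.1 mm.

454.1 mm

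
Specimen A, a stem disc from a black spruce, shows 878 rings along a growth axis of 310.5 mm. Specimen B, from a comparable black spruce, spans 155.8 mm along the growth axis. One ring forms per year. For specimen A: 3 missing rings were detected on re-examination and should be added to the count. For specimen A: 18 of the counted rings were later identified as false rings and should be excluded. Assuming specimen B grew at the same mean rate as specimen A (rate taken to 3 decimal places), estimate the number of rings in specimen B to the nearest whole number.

433 rings

Specimen A: correcting the raw count gives 878 − 18 + 3 = 863 true rings.
A: Mean rate = 310.5 mm / 863 years ≈ 0.360 mm per year.
For B, 155.8 / 0.360 = 432.78 years ≈ 433 rings.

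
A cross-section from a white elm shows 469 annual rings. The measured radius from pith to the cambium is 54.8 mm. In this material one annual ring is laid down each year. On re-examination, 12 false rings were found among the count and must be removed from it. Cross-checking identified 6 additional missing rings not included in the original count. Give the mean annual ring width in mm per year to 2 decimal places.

True annual ring count = 469 − 12 + 6 = 463.
Mean rate = 54.8 mm / 463 years ≈ 0.12 mm per year.

0.12 mm per year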